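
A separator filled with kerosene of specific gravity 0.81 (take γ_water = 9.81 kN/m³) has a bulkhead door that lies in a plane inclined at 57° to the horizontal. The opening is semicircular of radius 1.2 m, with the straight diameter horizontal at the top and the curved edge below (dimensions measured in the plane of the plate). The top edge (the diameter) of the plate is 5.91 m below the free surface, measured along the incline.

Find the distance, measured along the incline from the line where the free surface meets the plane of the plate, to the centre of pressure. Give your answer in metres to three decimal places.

γ = 0.81 × 9.81 = 7.9461 kN/m³.
Let θ = 57° be the plate's angle to the horizontal; measure y along the incline from where the plane meets the free surface. Vertical depth h = y·sinθ with sinθ = 0.838671.
The centroid of a semicircle lies 4r/(3π) = 0.509296 m from the diameter, here below the top edge, so y_c = 5.91 + 0.509296 = 6.4193 m and h_c = 6.4193 × 0.838671 = 5.38368 m.
A = πr²/2 = π × 1.2²/2 = 2.26195 m².
Resultant F = γ·h_c·A = 7.9461 × 5.38368 × 2.26195 = 96.7645 kN.
I_c = (π/8 − 8/(9π))·r⁴ = 0.109757 × 1.2⁴ = 0.227592 m⁴.
Centre of pressure: y_p = y_c + I_c/(y_c·A) = 6.4193 + 0.227592/(6.4193 × 2.26195) = 6.4193 + 0.0156742 = 6.43497 m along the plane.

y_p = 6.435 m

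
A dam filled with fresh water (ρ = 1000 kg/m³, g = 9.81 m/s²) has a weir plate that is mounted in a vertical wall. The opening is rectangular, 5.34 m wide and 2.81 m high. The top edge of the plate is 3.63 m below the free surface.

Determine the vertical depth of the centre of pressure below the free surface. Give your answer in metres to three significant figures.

γ = ρg = 1000 × 9.81 = 9810 N/m³ = 9.81 kN/m³.
The centroid lies 2.81/2 = 1.405 m below the top edge, so the centroid depth is h_c = 3.63 + 1.405 = 5.035 m.
A = 5.34 × 2.81 = 15.0054 m².
Resultant F = γ·h_c·A = 9.81 × 5.035 × 15.0054 = 741.167 kN.
I_c = b·h³/12 = 5.34 × 2.81³/12 = 9.87368 m⁴.
Centre of pressure: y_p = y_c + I_c/(y_c·A) = 5.035 + 9.87368/(5.035 × 15.0054) = 5.035 + 0.130687 = 5.16569 m along the plane.

h_p = 5.17 m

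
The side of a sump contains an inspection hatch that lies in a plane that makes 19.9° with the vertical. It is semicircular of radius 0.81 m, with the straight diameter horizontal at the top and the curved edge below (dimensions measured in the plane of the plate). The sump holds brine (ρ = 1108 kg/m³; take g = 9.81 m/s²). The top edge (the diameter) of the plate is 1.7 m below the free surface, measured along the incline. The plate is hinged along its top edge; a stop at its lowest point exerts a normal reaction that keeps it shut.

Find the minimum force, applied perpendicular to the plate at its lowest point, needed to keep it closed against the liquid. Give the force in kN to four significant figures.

P ≈ 9.733 kN

γ = ρg = 1108 × 9.81 / 1000 = 10.86948 kN/m³.
The plate makes 19.9° with the vertical, i.e. θ = 90° − 19.9° = 70.1° to the horizontal. Measuring y along the incline from the free-surface line, vertical depth h = y·sinθ with sinθ = 0.940288.
The centroid of a semicircle lies 4r/(3π) = 0.343775 m from the diameter, here below the top edge, so y_c = 1.7 + 0.343775 = 2.04378 m and h_c = 2.04378 × 0.940288 = 1.92174 m.
A = πr²/2 = π × 0.81²/2 = 1.0306 m².
Resultant F = γ·h_c·A = 10.86948 × 1.92174 × 1.0306 = 21.5275 kN.
I_c = (π/8 − 8/(9π))·r⁴ = 0.109757 × 0.81⁴ = 0.0472468 m⁴.
Centre of pressure: y_p = y_c + I_c/(y_c·A) = 2.04378 + 0.0472468/(2.04378 × 1.0306) = 2.04378 + 0.022431 = 2.06621 m along the plane.
The resultant acts 0.343775 + 0.022431 = 0.366206 m (along the plate) below the hinge at the top edge, so the moment about the hinge is M = F × 0.366206 = 21.5275 × 0.366206 = 7.8835 kN·m.
A normal force at the bottom, 0.81 m from the hinge, must supply this moment: P = 7.8835/0.81 = 9.73272 kN.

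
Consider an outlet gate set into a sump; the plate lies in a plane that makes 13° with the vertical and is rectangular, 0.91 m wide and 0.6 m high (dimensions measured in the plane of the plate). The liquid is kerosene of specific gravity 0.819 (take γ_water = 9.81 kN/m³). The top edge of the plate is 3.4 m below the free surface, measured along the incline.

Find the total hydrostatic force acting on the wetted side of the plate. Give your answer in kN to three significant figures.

F ≈ 15.8 kN

γ = 0.819 × 9.81 = 8.03439 kN/m³.
The plate makes 13° with the vertical, i.e. θ = 90° − 13° = 77° to the horizontal. Measuring y along the incline from the free-surface line, vertical depth h = y·sinθ with sinθ = 0.974370.
The centroid lies 0.6/2 = 0.3 m below the top edge, so y_c = 3.4 + 0.3 = 3.7 m and h_c = 3.7 × 0.974370 = 3.60517 m.
A = 0.91 × 0.6 = 0.546 m².
Resultant F = γ·h_c·A = 8.03439 × 3.60517 × 0.546 = 15.8151 kN.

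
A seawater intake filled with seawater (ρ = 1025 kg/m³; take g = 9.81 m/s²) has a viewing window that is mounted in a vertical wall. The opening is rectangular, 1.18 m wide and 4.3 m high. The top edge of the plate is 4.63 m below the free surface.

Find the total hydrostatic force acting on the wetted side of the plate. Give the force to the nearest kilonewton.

γ = ρg = 1025 × 9.81 / 1000 = 10.05525 kN/m³.
The centroid lies 4.3/2 = 2.15 m below the top edge, so the centroid depth is h_c = 4.63 + 2.15 = 6.78 m.
A = 1.18 × 4.3 = 5.074 m².
Resultant F = γ·h_c·A = 10.05525 × 6.78 × 5.074 = 345.918 kN.

F ≈ 346 kN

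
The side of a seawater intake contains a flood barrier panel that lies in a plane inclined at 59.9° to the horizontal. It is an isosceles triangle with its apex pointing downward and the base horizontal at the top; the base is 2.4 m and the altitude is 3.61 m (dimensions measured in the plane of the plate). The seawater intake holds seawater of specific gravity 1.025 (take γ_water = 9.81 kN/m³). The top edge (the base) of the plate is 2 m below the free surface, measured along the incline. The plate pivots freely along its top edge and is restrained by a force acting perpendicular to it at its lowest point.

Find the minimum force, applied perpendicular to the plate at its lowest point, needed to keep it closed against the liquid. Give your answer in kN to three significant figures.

γ = 1.025 × 9.81 = 10.05525 kN/m³.
Let θ = 59.9° be the plate's angle to the horizontal; measure y along the incline from where the plane meets the free surface. Vertical depth h = y·sinθ with sinθ = 0.865151.
With the apex down, the centroid sits h/3 = 3.61/3 = 1.20333 m below the base (the top edge), so y_c = 2 + 1.20333 = 3.20333 m and h_c = 3.20333 × 0.865151 = 2.77136 m.
A = ½ × 2.4 × 3.61 = 4.332 m².
Resultant F = γ·h_c·A = 10.05525 × 2.77136 × 4.332 = 120.719 kN.
I_c = b·h³/36 = 2.4 × 3.61³/36 = 3.13639 m⁴.
Centre of pressure: y_p = y_c + I_c/(y_c·A) = 3.20333 + 3.13639/(3.20333 × 4.332) = 3.20333 + 0.226016 = 3.42935 m along the plane.
The resultant acts 1.20333 + 0.226016 = 1.42935 m (along the plate) below the hinge at the top edge, so the moment about the hinge is M = F × 1.42935 = 120.719 × 1.42935 = 172.55 kN·m.
A normal force at the bottom, 3.61 m from the hinge, must supply this moment: P = 172.55/3.61 = 47.7978 kN.

P ≈ 47.8 kN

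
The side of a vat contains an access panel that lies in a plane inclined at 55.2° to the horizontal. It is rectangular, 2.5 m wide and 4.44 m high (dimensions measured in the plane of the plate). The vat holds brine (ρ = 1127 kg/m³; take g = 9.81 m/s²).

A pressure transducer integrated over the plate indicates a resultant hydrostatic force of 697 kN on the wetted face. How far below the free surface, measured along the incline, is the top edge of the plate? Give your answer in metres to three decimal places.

γ = ρg = 1127 × 9.81 / 1000 = 11.05587 kN/m³.
A = 2.5 × 4.44 = 11.1 m².
From F = γ·h_c·A, the centroid depth is h_c = 697/(11.05587 × 11.1) = 5.67959 m.
Let θ = 55.2° be the plate's angle to the horizontal; measure y along the incline from where the plane meets the free surface. Vertical depth h = y·sinθ with sinθ = 0.821149.
Along the incline, y_c = h_c/sinθ = 5.67959/0.821149 = 6.91664 m.
The centroid lies 4.44/2 = 2.22 m below the top edge, so the top edge sits at y_top = 6.91664 − 2.22 = 4.69664 m along the incline.

y_top ≈ 4.697 m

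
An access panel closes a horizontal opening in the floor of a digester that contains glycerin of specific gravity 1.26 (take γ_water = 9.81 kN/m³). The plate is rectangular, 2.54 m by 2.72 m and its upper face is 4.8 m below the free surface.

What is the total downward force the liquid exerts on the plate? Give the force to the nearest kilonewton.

F ≈ 410 kN

γ = 1.26 × 9.81 = 12.3606 kN/m³.
The plate is horizontal, so pressure is uniform at p = γ·h = 12.3606 × 4.8 = 59.3309 kN/m².
A = 2.54 × 2.72 = 6.9088 m².
F = p·A = 59.3309 × 6.9088 = 409.905 kN.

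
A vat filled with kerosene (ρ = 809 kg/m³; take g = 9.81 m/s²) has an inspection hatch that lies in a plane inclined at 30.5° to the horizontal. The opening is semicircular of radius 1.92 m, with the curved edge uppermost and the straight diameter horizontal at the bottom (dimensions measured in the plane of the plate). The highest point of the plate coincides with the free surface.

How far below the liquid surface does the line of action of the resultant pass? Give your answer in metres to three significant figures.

h_p = 0.679 m

γ = ρg = 809 × 9.81 / 1000 = 7.93629 kN/m³.
Let θ = 30.5° be the plate's angle to the horizontal; measure y along the incline from where the plane meets the free surface. Vertical depth h = y·sinθ with sinθ = 0.507538.
The centroid lies 4r/(3π) = 0.814873 m above the diameter, so r − 4r/(3π) = 1.92 − 0.814873 = 1.10513 m below the topmost point, so y_c = 1.10513 m and h_c = 1.10513 × 0.507538 = 0.560895 m.
A = πr²/2 = π × 1.92²/2 = 5.79058 m².
Resultant F = γ·h_c·A = 7.93629 × 0.560895 × 5.79058 = 25.7763 kN.
I_c = (π/8 − 8/(9π))·r⁴ = 0.109757 × 1.92⁴ = 1.49155 m⁴.
Centre of pressure: y_p = y_c + I_c/(y_c·A) = 1.10513 + 1.49155/(1.10513 × 5.79058) = 1.10513 + 0.233079 = 1.33821 m along the plane.
Vertically, h_p = y_p·sinθ = 1.33821 × 0.507538 = 0.679192 m.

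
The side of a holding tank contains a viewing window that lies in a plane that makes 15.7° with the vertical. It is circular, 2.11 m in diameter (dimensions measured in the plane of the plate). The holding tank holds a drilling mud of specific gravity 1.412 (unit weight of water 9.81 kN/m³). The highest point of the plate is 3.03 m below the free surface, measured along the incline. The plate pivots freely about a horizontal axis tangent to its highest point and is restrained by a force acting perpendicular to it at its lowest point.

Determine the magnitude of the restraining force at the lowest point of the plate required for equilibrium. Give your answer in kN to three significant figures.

γ = 1.412 × 9.81 = 13.85172 kN/m³.
The plate makes 15.7° with the vertical, i.e. θ = 90° − 15.7° = 74.3° to the horizontal. Measuring y along the incline from the free-surface line, vertical depth h = y·sinθ with sinθ = 0.962692.
The centroid is at the centre, 1.055 m below the top of the plate, so y_c = 3.03 + 1.055 = 4.085 m and h_c = 4.085 × 0.962692 = 3.9326 m.
A = π(1.055)² = 3.49667 m².
Resultant F = γ·h_c·A = 13.85172 × 3.9326 × 3.49667 = 190.475 kN.
I_c = πr⁴/4 = π × 1.055⁴/4 = 0.972971 m⁴.
Centre of pressure: y_p = y_c + I_c/(y_c·A) = 4.085 + 0.972971/(4.085 × 3.49667) = 4.085 + 0.0681166 = 4.15312 m along the plane.
The resultant acts 1.055 + 0.0681166 = 1.12312 m (along the plate) below the hinge at the top edge, so the moment about the hinge is M = F × 1.12312 = 190.475 × 1.12312 = 213.926 kN·m.
A normal force at the bottom, 2.11 m from the hinge, must supply this moment: P = 213.926/2.11 = 101.387 kN.

P ≈ 101 kN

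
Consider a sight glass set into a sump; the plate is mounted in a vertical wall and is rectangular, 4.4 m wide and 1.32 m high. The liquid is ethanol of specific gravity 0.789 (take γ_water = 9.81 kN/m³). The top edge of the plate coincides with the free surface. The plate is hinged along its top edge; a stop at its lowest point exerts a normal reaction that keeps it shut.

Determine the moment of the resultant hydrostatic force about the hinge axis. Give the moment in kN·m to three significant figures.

M ≈ 26.1 kN·m

γ = 0.789 × 9.81 = 7.74009 kN/m³.
The centroid lies 1.32/2 = 0.66 m below the top edge, so the centroid depth is h_c = 0.66 m.
A = 4.4 × 1.32 = 5.808 m².
Resultant F = γ·h_c·A = 7.74009 × 0.66 × 5.808 = 29.6699 kN.
I_c = b·h³/12 = 4.4 × 1.32³/12 = 0.843322 m⁴.
Centre of pressure: y_p = y_c + I_c/(y_c·A) = 0.66 + 0.843322/(0.66 × 5.808) = 0.66 + 0.22 = 0.88 m along the plane.
The resultant acts 0.66 + 0.22 = 0.88 m (along the plate) below the hinge at the top edge, so the moment about the hinge is M = F × 0.88 = 29.6699 × 0.88 = 26.1095 kN·m.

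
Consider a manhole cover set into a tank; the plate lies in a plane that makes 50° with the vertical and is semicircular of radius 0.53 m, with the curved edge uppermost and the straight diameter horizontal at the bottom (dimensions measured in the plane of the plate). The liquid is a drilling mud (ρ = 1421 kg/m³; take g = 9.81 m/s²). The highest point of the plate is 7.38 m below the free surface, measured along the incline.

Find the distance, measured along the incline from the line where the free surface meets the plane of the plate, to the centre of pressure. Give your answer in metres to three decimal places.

γ = ρg = 1421 × 9.81 / 1000 = 13.94001 kN/m³.
The plate makes 50° with the vertical, i.e. θ = 90° − 50° = 40° to the horizontal. Measuring y along the incline from the free-surface line, vertical depth h = y·sinθ with sinθ = 0.642788.
The centroid lies 4r/(3π) = 0.224939 m above the diameter, so r − 4r/(3π) = 0.53 − 0.224939 = 0.305061 m below the topmost point, so y_c = 7.38 + 0.305061 = 7.68506 m and h_c = 7.68506 × 0.642788 = 4.93986 m.
A = πr²/2 = π × 0.53²/2 = 0.441237 m².
Resultant F = γ·h_c·A = 13.94001 × 4.93986 × 0.441237 = 30.3843 kN.
I_c = (π/8 − 8/(9π))·r⁴ = 0.109757 × 0.53⁴ = 0.00866036 m⁴.
Centre of pressure: y_p = y_c + I_c/(y_c·A) = 7.68506 + 0.00866036/(7.68506 × 0.441237) = 7.68506 + 0.00255398 = 7.68761 m along the plane.

y_p = 7.688 m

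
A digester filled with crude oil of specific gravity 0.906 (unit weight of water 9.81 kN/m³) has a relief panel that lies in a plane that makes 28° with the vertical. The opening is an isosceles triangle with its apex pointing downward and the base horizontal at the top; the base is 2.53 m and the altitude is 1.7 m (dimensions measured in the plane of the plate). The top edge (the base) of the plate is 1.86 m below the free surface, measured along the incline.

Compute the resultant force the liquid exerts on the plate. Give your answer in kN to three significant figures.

γ = 0.906 × 9.81 = 8.88786 kN/m³.
The plate makes 28° with the vertical, i.e. θ = 90° − 28° = 62° to the horizontal. Measuring y along the incline from the free-surface line, vertical depth h = y·sinθ with sinθ = 0.882948.
With the apex down, the centroid sits h/3 = 1.7/3 = 0.566667 m below the base (the top edge), so y_c = 1.86 + 0.566667 = 2.42667 m and h_c = 2.42667 × 0.882948 = 2.14262 m.
A = ½ × 2.53 × 1.7 = 2.1505 m².
Resultant F = γ·h_c·A = 8.88786 × 2.14262 × 2.1505 = 40.9526 kN.

F ≈ 41.0 kN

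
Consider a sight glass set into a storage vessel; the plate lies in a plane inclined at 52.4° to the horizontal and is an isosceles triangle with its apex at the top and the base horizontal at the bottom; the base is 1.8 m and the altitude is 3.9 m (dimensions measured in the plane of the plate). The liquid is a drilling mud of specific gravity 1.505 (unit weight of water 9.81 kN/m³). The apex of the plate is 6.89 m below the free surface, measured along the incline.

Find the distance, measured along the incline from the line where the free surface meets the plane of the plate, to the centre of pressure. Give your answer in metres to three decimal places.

y_p = 9.579 m

γ = 1.505 × 9.81 = 14.76405 kN/m³.
Let θ = 52.4° be the plate's angle to the horizontal; measure y along the incline from where the plane meets the free surface. Vertical depth h = y·sinθ with sinθ = 0.792290.
With the apex up, the centroid sits 2h/3 = 2 × 3.9/3 = 2.6 m below the apex, so y_c = 6.89 + 2.6 = 9.49 m and h_c = 9.49 × 0.792290 = 7.51883 m.
A = ½ × 1.8 × 3.9 = 3.51 m².
Resultant F = γ·h_c·A = 14.76405 × 7.51883 × 3.51 = 389.639 kN.
I_c = b·h³/36 = 1.8 × 3.9³/36 = 2.96595 m⁴.
Centre of pressure: y_p = y_c + I_c/(y_c·A) = 9.49 + 2.96595/(9.49 × 3.51) = 9.49 + 0.0890411 = 9.57904 m along the plane.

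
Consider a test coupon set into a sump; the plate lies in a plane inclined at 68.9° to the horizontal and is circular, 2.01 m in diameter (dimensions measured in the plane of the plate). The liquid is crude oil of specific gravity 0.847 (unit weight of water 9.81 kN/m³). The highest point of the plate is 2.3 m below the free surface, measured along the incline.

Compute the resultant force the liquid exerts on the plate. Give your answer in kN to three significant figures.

γ = 0.847 × 9.81 = 8.30907 kN/m³.
Let θ = 68.9° be the plate's angle to the horizontal; measure y along the incline from where the plane meets the free surface. Vertical depth h = y·sinθ with sinθ = 0.932954.
The centroid is at the centre, 1.005 m below the top of the plate, so y_c = 2.3 + 1.005 = 3.305 m and h_c = 3.305 × 0.932954 = 3.08341 m.
A = π(1.005)² = 3.17309 m².
Resultant F = γ·h_c·A = 8.30907 × 3.08341 × 3.17309 = 81.2954 kN.

F ≈ 81.3 kN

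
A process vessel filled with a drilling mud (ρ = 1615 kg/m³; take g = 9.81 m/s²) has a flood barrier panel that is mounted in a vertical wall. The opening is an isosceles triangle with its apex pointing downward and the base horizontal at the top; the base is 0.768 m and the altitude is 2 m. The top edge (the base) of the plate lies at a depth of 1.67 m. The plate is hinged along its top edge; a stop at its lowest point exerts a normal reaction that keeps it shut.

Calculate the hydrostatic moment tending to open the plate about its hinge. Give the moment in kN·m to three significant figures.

γ = ρg = 1615 × 9.81 / 1000 = 15.84315 kN/m³.
With the apex down, the centroid sits h/3 = 2/3 = 0.666667 m below the base (the top edge), so the centroid depth is h_c = 1.67 + 0.666667 = 2.33667 m.
A = ½ × 0.768 × 2 = 0.768 m².
Resultant F = γ·h_c·A = 15.84315 × 2.33667 × 0.768 = 28.4315 kN.
I_c = b·h³/36 = 0.768 × 2³/36 = 0.170667 m⁴.
Centre of pressure: y_p = y_c + I_c/(y_c·A) = 2.33667 + 0.170667/(2.33667 × 0.768) = 2.33667 + 0.0951023 = 2.43177 m along the plane.
The resultant acts 0.666667 + 0.0951023 = 0.761769 m (along the plate) below the hinge at the top edge, so the moment about the hinge is M = F × 0.761769 = 28.4315 × 0.761769 = 21.6582 kN·m.

M ≈ 21.7 kN·m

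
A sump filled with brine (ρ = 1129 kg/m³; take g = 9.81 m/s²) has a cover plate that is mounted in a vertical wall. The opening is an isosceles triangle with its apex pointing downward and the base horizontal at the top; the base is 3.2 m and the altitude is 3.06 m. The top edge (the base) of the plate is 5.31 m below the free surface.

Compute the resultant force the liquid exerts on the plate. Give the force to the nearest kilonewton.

F ≈ 343 kN

γ = ρg = 1129 × 9.81 / 1000 = 11.07549 kN/m³.
With the apex down, the centroid sits h/3 = 3.06/3 = 1.02 m below the base (the top edge), so the centroid depth is h_c = 5.31 + 1.02 = 6.33 m.
A = ½ × 3.2 × 3.06 = 4.896 m².
Resultant F = γ·h_c·A = 11.07549 × 6.33 × 4.896 = 343.248 kN.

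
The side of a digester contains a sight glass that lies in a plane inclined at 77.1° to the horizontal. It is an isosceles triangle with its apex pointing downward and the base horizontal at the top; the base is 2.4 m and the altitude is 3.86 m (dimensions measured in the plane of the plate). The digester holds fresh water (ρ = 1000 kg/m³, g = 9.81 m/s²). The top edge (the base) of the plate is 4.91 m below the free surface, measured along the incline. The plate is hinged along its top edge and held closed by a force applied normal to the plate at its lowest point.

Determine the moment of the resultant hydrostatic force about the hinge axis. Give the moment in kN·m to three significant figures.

M ≈ 390 kN·m

γ = ρg = 1000 × 9.81 = 9810 N/m³ = 9.81 kN/m³.
Let θ = 77.1° be the plate's angle to the horizontal; measure y along the incline from where the plane meets the free surface. Vertical depth h = y·sinθ with sinθ = 0.974761.
With the apex down, the centroid sits h/3 = 3.86/3 = 1.28667 m below the base (the top edge), so y_c = 4.91 + 1.28667 = 6.19667 m and h_c = 6.19667 × 0.974761 = 6.04027 m.
A = ½ × 2.4 × 3.86 = 4.632 m².
Resultant F = γ·h_c·A = 9.81 × 6.04027 × 4.632 = 274.469 kN.
I_c = b·h³/36 = 2.4 × 3.86³/36 = 3.83416 m⁴.
Centre of pressure: y_p = y_c + I_c/(y_c·A) = 6.19667 + 3.83416/(6.19667 × 4.632) = 6.19667 + 0.133581 = 6.33025 m along the plane.
The resultant acts 1.28667 + 0.133581 = 1.42025 m (along the plate) below the hinge at the top edge, so the moment about the hinge is M = F × 1.42025 = 274.469 × 1.42025 = 389.815 kN·m.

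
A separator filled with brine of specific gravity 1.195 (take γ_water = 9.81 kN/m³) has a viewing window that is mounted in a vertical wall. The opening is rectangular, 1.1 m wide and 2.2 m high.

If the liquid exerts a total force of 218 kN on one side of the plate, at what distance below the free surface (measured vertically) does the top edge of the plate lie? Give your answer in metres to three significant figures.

d_top ≈ 6.58 m

γ = 1.195 × 9.81 = 11.72295 kN/m³.
A = 1.1 × 2.2 = 2.42 m².
From F = γ·h_c·A, the centroid depth is h_c = 218/(11.72295 × 2.42) = 7.6843 m.
The centroid lies 2.2/2 = 1.1 m below the top edge, so the top edge sits at h_top = 7.6843 − 1.1 = 6.5843 m below the surface.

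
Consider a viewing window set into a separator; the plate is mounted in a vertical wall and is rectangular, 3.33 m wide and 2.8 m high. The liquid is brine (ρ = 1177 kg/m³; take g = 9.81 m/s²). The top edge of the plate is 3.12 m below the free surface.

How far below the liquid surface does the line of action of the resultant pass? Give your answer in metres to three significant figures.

h_p = 4.66 m

γ = ρg = 1177 × 9.81 / 1000 = 11.54637 kN/m³.
The centroid lies 2.8/2 = 1.4 m below the top edge, so the centroid depth is h_c = 3.12 + 1.4 = 4.52 m.
A = 3.33 × 2.8 = 9.324 m².
Resultant F = γ·h_c·A = 11.54637 × 4.52 × 9.324 = 486.616 kN.
I_c = b·h³/12 = 3.33 × 2.8³/12 = 6.09168 m⁴.
Centre of pressure: y_p = y_c + I_c/(y_c·A) = 4.52 + 6.09168/(4.52 × 9.324) = 4.52 + 0.144543 = 4.66454 m along the plane.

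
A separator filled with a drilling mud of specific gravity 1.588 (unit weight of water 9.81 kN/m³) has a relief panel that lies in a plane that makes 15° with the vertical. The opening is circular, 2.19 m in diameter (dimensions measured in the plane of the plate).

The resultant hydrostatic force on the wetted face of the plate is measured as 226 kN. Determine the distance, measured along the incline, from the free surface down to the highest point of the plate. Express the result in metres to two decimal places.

γ = 1.588 × 9.81 = 15.57828 kN/m³.
A = π(1.095)² = 3.76685 m².
From F = γ·h_c·A, the centroid depth is h_c = 226/(15.57828 × 3.76685) = 3.85133 m.
The plate makes 15° with the vertical, i.e. θ = 90° − 15° = 75° to the horizontal. Measuring y along the incline from the free-surface line, vertical depth h = y·sinθ with sinθ = 0.965926.
Along the incline, y_c = h_c/sinθ = 3.85133/0.965926 = 3.98719 m.
The centroid is at the centre, 1.095 m below the top of the plate, so the highest point sits at y_top = 3.98719 − 1.095 = 2.89219 m along the incline.

y_top ≈ 2.89 m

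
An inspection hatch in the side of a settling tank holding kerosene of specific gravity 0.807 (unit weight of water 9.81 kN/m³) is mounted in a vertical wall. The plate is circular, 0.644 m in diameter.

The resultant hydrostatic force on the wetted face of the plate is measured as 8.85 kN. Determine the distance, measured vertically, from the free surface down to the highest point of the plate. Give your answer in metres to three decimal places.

d_top ≈ 3.110 m

γ = 0.807 × 9.81 = 7.91667 kN/m³.
A = π(0.322)² = 0.325733 m².
From F = γ·h_c·A, the centroid depth is h_c = 8.85/(7.91667 × 0.325733) = 3.43193 m.
The centroid is at the centre, 0.322 m below the top of the plate, so the highest point sits at h_top = 3.43193 − 0.322 = 3.10993 m below the surface.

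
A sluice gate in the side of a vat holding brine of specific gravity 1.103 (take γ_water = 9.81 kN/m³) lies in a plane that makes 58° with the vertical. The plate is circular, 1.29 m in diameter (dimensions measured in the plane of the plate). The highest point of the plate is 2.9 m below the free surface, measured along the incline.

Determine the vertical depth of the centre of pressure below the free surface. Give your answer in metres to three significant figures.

γ = 1.103 × 9.81 = 10.82043 kN/m³.
The plate makes 58° with the vertical, i.e. θ = 90° − 58° = 32° to the horizontal. Measuring y along the incline from the free-surface line, vertical depth h = y·sinθ with sinθ = 0.529919.
The centroid is at the centre, 0.645 m below the top of the plate, so y_c = 2.9 + 0.645 = 3.545 m and h_c = 3.545 × 0.529919 = 1.87856 m.
A = π(0.645)² = 1.30698 m².
Resultant F = γ·h_c·A = 10.82043 × 1.87856 × 1.30698 = 26.5668 kN.
I_c = πr⁴/4 = π × 0.645⁴/4 = 0.135934 m⁴.
Centre of pressure: y_p = y_c + I_c/(y_c·A) = 3.545 + 0.135934/(3.545 × 1.30698) = 3.545 + 0.0293388 = 3.57434 m along the plane.
Vertically, h_p = y_p·sinθ = 3.57434 × 0.529919 = 1.89411 m.

h_p = 1.89 m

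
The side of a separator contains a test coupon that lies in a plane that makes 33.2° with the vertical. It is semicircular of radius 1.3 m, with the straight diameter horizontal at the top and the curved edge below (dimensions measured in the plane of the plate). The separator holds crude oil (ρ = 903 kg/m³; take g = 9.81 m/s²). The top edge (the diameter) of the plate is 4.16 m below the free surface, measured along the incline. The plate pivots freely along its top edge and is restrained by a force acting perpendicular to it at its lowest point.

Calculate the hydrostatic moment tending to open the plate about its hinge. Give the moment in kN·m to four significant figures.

M ≈ 53.48 kN·m

γ = ρg = 903 × 9.81 / 1000 = 8.85843 kN/m³.
The plate makes 33.2° with the vertical, i.e. θ = 90° − 33.2° = 56.8° to the horizontal. Measuring y along the incline from the free-surface line, vertical depth h = y·sinθ with sinθ = 0.836764.
The centroid of a semicircle lies 4r/(3π) = 0.551737 m from the diameter, here below the top edge, so y_c = 4.16 + 0.551737 = 4.71174 m and h_c = 4.71174 × 0.836764 = 3.94261 m.
A = πr²/2 = π × 1.3²/2 = 2.65465 m².
Resultant F = γ·h_c·A = 8.85843 × 3.94261 × 2.65465 = 92.7145 kN.
I_c = (π/8 − 8/(9π))·r⁴ = 0.109757 × 1.3⁴ = 0.313477 m⁴.
Centre of pressure: y_p = y_c + I_c/(y_c·A) = 4.71174 + 0.313477/(4.71174 × 2.65465) = 4.71174 + 0.0250621 = 4.7368 m along the plane.
The resultant acts 0.551737 + 0.0250621 = 0.576799 m (along the plate) below the hinge at the top edge, so the moment about the hinge is M = F × 0.576799 = 92.7145 × 0.576799 = 53.4776 kN·m.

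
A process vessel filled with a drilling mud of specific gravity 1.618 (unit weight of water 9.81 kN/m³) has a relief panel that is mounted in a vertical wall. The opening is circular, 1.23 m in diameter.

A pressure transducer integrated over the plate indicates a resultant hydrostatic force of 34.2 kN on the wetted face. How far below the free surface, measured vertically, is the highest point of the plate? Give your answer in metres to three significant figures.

γ = 1.618 × 9.81 = 15.87258 kN/m³.
A = π(0.615)² = 1.18823 m².
From F = γ·h_c·A, the centroid depth is h_c = 34.2/(15.87258 × 1.18823) = 1.81334 m.
The centroid is at the centre, 0.615 m below the top of the plate, so the highest point sits at h_top = 1.81334 − 0.615 = 1.19834 m below the surface.

d_top ≈ 1.20 m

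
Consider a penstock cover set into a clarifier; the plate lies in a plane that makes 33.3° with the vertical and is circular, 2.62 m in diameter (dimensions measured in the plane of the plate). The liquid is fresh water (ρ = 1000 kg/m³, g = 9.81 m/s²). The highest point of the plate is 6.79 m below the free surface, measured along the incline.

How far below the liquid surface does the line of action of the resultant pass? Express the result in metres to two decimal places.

h_p = 6.81 m

γ = ρg = 1000 × 9.81 = 9810 N/m³ = 9.81 kN/m³.
The plate makes 33.3° with the vertical, i.e. θ = 90° − 33.3° = 56.7° to the horizontal. Measuring y along the incline from the free-surface line, vertical depth h = y·sinθ with sinθ = 0.835807.
The centroid is at the centre, 1.31 m below the top of the plate, so y_c = 6.79 + 1.31 = 8.1 m and h_c = 8.1 × 0.835807 = 6.77004 m.
A = π(1.31)² = 5.39129 m².
Resultant F = γ·h_c·A = 9.81 × 6.77004 × 5.39129 = 358.058 kN.
I_c = πr⁴/4 = π × 1.31⁴/4 = 2.313 m⁴.
Centre of pressure: y_p = y_c + I_c/(y_c·A) = 8.1 + 2.313/(8.1 × 5.39129) = 8.1 + 0.0529661 = 8.15297 m along the plane.
Vertically, h_p = y_p·sinθ = 8.15297 × 0.835807 = 6.81431 m.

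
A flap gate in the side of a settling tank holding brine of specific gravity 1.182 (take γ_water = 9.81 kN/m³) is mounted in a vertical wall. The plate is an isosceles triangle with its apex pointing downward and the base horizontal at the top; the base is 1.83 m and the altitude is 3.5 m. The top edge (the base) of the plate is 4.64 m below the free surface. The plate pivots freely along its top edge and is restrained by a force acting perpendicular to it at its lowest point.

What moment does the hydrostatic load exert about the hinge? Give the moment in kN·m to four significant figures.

γ = 1.182 × 9.81 = 11.59542 kN/m³.
With the apex down, the centroid sits h/3 = 3.5/3 = 1.16667 m below the base (the top edge), so the centroid depth is h_c = 4.64 + 1.16667 = 5.80667 m.
A = ½ × 1.83 × 3.5 = 3.2025 m².
Resultant F = γ·h_c·A = 11.59542 × 5.80667 × 3.2025 = 215.627 kN.
I_c = b·h³/36 = 1.83 × 3.5³/36 = 2.17948 m⁴.
Centre of pressure: y_p = y_c + I_c/(y_c·A) = 5.80667 + 2.17948/(5.80667 × 3.2025) = 5.80667 + 0.117202 = 5.92387 m along the plane.
The resultant acts 1.16667 + 0.117202 = 1.28387 m (along the plate) below the hinge at the top edge, so the moment about the hinge is M = F × 1.28387 = 215.627 × 1.28387 = 276.837 kN·m.

M ≈ 276.8 kN·m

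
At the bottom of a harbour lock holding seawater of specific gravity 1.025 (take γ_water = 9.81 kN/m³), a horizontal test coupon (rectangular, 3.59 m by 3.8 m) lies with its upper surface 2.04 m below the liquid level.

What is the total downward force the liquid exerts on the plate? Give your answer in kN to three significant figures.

F ≈ 280 kN

γ = 1.025 × 9.81 = 10.05525 kN/m³.
The plate is horizontal, so pressure is uniform at p = γ·h = 10.05525 × 2.04 = 20.5127 kN/m².
A = 3.59 × 3.8 = 13.642 m².
F = p·A = 20.5127 × 13.642 = 279.834 kN.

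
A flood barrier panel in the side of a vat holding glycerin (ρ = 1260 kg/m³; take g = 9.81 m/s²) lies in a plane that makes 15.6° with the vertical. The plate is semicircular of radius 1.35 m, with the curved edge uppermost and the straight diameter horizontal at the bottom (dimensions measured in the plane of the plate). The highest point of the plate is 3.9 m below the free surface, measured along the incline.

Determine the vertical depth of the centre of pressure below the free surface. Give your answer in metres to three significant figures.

h_p = 4.53 m

γ = ρg = 1260 × 9.81 / 1000 = 12.3606 kN/m³.
The plate makes 15.6° with the vertical, i.e. θ = 90° − 15.6° = 74.4° to the horizontal. Measuring y along the incline from the free-surface line, vertical depth h = y·sinθ with sinθ = 0.963163.
The centroid lies 4r/(3π) = 0.572958 m above the diameter, so r − 4r/(3π) = 1.35 − 0.572958 = 0.777042 m below the topmost point, so y_c = 3.9 + 0.777042 = 4.67704 m and h_c = 4.67704 × 0.963163 = 4.50475 m.
A = πr²/2 = π × 1.35²/2 = 2.86278 m².
Resultant F = γ·h_c·A = 12.3606 × 4.50475 × 2.86278 = 159.404 kN.
I_c = (π/8 − 8/(9π))·r⁴ = 0.109757 × 1.35⁴ = 0.364559 m⁴.
Centre of pressure: y_p = y_c + I_c/(y_c·A) = 4.67704 + 0.364559/(4.67704 × 2.86278) = 4.67704 + 0.0272276 = 4.70427 m along the plane.
Vertically, h_p = y_p·sinθ = 4.70427 × 0.963163 = 4.53098 m.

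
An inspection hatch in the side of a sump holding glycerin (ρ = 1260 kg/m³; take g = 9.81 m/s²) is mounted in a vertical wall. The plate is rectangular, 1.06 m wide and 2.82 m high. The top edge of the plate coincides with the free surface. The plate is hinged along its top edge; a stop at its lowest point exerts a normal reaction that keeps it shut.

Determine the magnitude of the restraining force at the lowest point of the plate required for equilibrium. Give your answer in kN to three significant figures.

P ≈ 34.7 kN

γ = ρg = 1260 × 9.81 / 1000 = 12.3606 kN/m³.
The centroid lies 2.82/2 = 1.41 m below the top edge, so the centroid depth is h_c = 1.41 m.
A = 1.06 × 2.82 = 2.9892 m².
Resultant F = γ·h_c·A = 12.3606 × 1.41 × 2.9892 = 52.0971 kN.
I_c = b·h³/12 = 1.06 × 2.82³/12 = 1.98094 m⁴.
Centre of pressure: y_p = y_c + I_c/(y_c·A) = 1.41 + 1.98094/(1.41 × 2.9892) = 1.41 + 0.469999 = 1.88 m along the plane.
The resultant acts 1.41 + 0.469999 = 1.88 m (along the plate) below the hinge at the top edge, so the moment about the hinge is M = F × 1.88 = 52.0971 × 1.88 = 97.9425 kN·m.
A normal force at the bottom, 2.82 m from the hinge, must supply this moment: P = 97.9425/2.82 = 34.7314 kN.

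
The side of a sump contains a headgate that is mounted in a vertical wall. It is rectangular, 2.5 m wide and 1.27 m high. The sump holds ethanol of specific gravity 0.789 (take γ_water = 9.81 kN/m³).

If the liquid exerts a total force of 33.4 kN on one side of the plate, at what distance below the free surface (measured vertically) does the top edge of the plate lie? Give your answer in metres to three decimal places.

γ = 0.789 × 9.81 = 7.74009 kN/m³.
A = 2.5 × 1.27 = 3.175 m².
From F = γ·h_c·A, the centroid depth is h_c = 33.4/(7.74009 × 3.175) = 1.35912 m.
The centroid lies 1.27/2 = 0.635 m below the top edge, so the top edge sits at h_top = 1.35912 − 0.635 = 0.72412 m below the surface.

d_top ≈ 0.724 m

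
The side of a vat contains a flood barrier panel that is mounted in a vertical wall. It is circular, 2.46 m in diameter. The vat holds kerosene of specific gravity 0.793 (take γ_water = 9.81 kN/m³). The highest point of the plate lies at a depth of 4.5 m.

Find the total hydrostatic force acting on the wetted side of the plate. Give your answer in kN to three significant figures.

F ≈ 212 kN

γ = 0.793 × 9.81 = 7.77933 kN/m³.
The centroid is at the centre, 1.23 m below the top of the plate, so the centroid depth is h_c = 4.5 + 1.23 = 5.73 m.
A = π(1.23)² = 4.75292 m².
Resultant F = γ·h_c·A = 7.77933 × 5.73 × 4.75292 = 211.864 kN.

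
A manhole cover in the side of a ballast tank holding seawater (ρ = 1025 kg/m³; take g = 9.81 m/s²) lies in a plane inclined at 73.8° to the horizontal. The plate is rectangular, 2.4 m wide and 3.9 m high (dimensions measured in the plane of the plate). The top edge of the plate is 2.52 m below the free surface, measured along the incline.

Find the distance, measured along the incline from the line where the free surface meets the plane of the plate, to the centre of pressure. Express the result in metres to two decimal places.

y_p = 4.75 m

γ = ρg = 1025 × 9.81 / 1000 = 10.05525 kN/m³.
Let θ = 73.8° be the plate's angle to the horizontal; measure y along the incline from where the plane meets the free surface. Vertical depth h = y·sinθ with sinθ = 0.960294.
The centroid lies 3.9/2 = 1.95 m below the top edge, so y_c = 2.52 + 1.95 = 4.47 m and h_c = 4.47 × 0.960294 = 4.29251 m.
A = 2.4 × 3.9 = 9.36 m².
Resultant F = γ·h_c·A = 10.05525 × 4.29251 × 9.36 = 403.999 kN.
I_c = b·h³/12 = 2.4 × 3.9³/12 = 11.8638 m⁴.
Centre of pressure: y_p = y_c + I_c/(y_c·A) = 4.47 + 11.8638/(4.47 × 9.36) = 4.47 + 0.283557 = 4.75356 m along the plane.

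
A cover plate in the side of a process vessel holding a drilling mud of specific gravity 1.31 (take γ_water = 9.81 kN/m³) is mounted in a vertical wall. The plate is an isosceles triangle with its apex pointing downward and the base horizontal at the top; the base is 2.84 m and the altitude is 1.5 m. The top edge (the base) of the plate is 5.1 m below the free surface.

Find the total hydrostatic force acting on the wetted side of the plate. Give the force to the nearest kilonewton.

γ = 1.31 × 9.81 = 12.8511 kN/m³.
With the apex down, the centroid sits h/3 = 1.5/3 = 0.5 m below the base (the top edge), so the centroid depth is h_c = 5.1 + 0.5 = 5.6 m.
A = ½ × 2.84 × 1.5 = 2.13 m².
Resultant F = γ·h_c·A = 12.8511 × 5.6 × 2.13 = 153.288 kN.

F ≈ 153 kN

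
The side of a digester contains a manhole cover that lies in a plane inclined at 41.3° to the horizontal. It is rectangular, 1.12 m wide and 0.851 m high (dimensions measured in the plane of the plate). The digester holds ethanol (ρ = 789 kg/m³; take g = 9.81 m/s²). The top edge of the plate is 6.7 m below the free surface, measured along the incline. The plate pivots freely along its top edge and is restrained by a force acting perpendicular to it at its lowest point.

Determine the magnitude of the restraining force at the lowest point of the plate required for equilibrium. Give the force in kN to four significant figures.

P ≈ 17.69 kN

γ = ρg = 789 × 9.81 / 1000 = 7.74009 kN/m³.
Let θ = 41.3° be the plate's angle to the horizontal; measure y along the incline from where the plane meets the free surface. Vertical depth h = y·sinθ with sinθ = 0.660002.
The centroid lies 0.851/2 = 0.4255 m below the top edge, so y_c = 6.7 + 0.4255 = 7.1255 m and h_c = 7.1255 × 0.660002 = 4.70284 m.
A = 1.12 × 0.851 = 0.95312 m².
Resultant F = γ·h_c·A = 7.74009 × 4.70284 × 0.95312 = 34.694 kN.
I_c = b·h³/12 = 1.12 × 0.851³/12 = 0.0575209 m⁴.
Centre of pressure: y_p = y_c + I_c/(y_c·A) = 7.1255 + 0.0575209/(7.1255 × 0.95312) = 7.1255 + 0.0084696 = 7.13397 m along the plane.
The resultant acts 0.4255 + 0.0084696 = 0.43397 m (along the plate) below the hinge at the top edge, so the moment about the hinge is M = F × 0.43397 = 34.694 × 0.43397 = 15.0562 kN·m.
A normal force at the bottom, 0.851 m from the hinge, must supply this moment: P = 15.0562/0.851 = 17.6924 kN.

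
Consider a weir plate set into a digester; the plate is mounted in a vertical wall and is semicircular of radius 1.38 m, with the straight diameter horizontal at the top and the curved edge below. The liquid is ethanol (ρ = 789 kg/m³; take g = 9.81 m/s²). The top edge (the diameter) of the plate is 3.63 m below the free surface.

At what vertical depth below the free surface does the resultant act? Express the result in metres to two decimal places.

h_p = 4.25 m

γ = ρg = 789 × 9.81 / 1000 = 7.74009 kN/m³.
The centroid of a semicircle lies 4r/(3π) = 0.58569 m from the diameter, here below the top edge, so the centroid depth is h_c = 3.63 + 0.58569 = 4.21569 m.
A = πr²/2 = π × 1.38²/2 = 2.99142 m².
Resultant F = γ·h_c·A = 7.74009 × 4.21569 × 2.99142 = 97.6095 kN.
I_c = (π/8 − 8/(9π))·r⁴ = 0.109757 × 1.38⁴ = 0.39806 m⁴.
Centre of pressure: y_p = y_c + I_c/(y_c·A) = 4.21569 + 0.39806/(4.21569 × 2.99142) = 4.21569 + 0.0315648 = 4.24725 m along the plane.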